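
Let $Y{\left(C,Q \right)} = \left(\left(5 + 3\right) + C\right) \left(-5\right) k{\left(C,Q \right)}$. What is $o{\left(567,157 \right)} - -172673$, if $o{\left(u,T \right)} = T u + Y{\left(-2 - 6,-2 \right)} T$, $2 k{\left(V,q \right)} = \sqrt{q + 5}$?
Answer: $261692$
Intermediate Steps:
$k{\left(V,q \right)} = \frac{\sqrt{5 + q}}{2}$ ($k{\left(V,q \right)} = \frac{\sqrt{q + 5}}{2} = \frac{\sqrt{5 + q}}{2}$)
$Y{\left(C,Q \right)} = \frac{\sqrt{5 + Q} \left(-40 - 5 C\right)}{2}$ ($Y{\left(C,Q \right)} = \left(\left(5 + 3\right) + C\right) \left(-5\right) \frac{\sqrt{5 + Q}}{2} = \left(8 + C\right) \left(-5\right) \frac{\sqrt{5 + Q}}{2} = \left(-40 - 5 C\right) \frac{\sqrt{5 + Q}}{2} = \frac{\sqrt{5 + Q} \left(-40 - 5 C\right)}{2}$)
$o{\left(u,T \right)} = T u$ ($o{\left(u,T \right)} = T u + \frac{5 \sqrt{5 - 2} \left(-8 - \left(-2 - 6\right)\right)}{2} T = T u + \frac{5 \sqrt{3} \left(-8 - \left(-2 - 6\right)\right)}{2} T = T u + \frac{5 \sqrt{3} \left(-8 - -8\right)}{2} T = T u + \frac{5 \sqrt{3} \left(-8 + 8\right)}{2} T = T u + \frac{5}{2} \sqrt{3} \cdot 0 T = T u + 0 T = T u + 0 = T u$)
$o{\left(567,157 \right)} - -172673 = 157 \cdot 567 - -172673 = 89019 + 172673 = 261692$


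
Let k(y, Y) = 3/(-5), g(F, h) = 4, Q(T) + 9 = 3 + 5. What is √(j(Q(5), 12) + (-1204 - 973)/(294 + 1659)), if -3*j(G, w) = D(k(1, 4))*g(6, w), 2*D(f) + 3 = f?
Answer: √277915/465 ≈ 1.1337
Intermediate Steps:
Q(T) = -1 (Q(T) = -9 + (3 + 5) = -9 + 8 = -1)
k(y, Y) = -⅗ (k(y, Y) = 3*(-⅕) = -⅗)
D(f) = -3/2 + f/2
j(G, w) = 12/5 (j(G, w) = -(-3/2 + (½)*(-⅗))*4/3 = -(-3/2 - 3/10)*4/3 = -(-3)*4/5 = -⅓*(-36/5) = 12/5)
√(j(Q(5), 12) + (-1204 - 973)/(294 + 1659)) = √(12/5 + (-1204 - 973)/(294 + 1659)) = √(12/5 - 2177/1953) = √(12/5 - 2177*1/1953) = √(12/5 - 311/279) = √(1793/1395) = √277915/465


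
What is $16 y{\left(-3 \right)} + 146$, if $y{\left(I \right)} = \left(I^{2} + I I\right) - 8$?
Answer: $306$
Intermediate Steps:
$y{\left(I \right)} = -8 + 2 I^{2}$ ($y{\left(I \right)} = \left(I^{2} + I^{2}\right) - 8 = 2 I^{2} - 8 = -8 + 2 I^{2}$)
$16 y{\left(-3 \right)} + 146 = 16 \left(-8 + 2 \left(-3\right)^{2}\right) + 146 = 16 \left(-8 + 2 \cdot 9\right) + 146 = 16 \left(-8 + 18\right) + 146 = 16 \cdot 10 + 146 = 160 + 146 = 306$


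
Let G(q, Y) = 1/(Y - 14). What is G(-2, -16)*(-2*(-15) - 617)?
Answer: 587/30 ≈ 19.567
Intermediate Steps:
G(q, Y) = 1/(-14 + Y)
G(-2, -16)*(-2*(-15) - 617) = (-2*(-15) - 617)/(-14 - 16) = (30 - 617)/(-30) = -1/30*(-587) = 587/30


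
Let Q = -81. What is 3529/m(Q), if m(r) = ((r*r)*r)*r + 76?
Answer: 3529/43046797 ≈ 8.1981e-5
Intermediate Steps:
m(r) = 76 + r**4 (m(r) = (r**2*r)*r + 76 = r**3*r + 76 = r**4 + 76 = 76 + r**4)
3529/m(Q) = 3529/(76 + (-81)**4) = 3529/(76 + 43046721) = 3529/43046797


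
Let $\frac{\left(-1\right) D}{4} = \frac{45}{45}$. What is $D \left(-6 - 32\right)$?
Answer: $152$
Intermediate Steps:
$D = -4$ ($D = - 4 \cdot \frac{45}{45} = - 4 \cdot 45 \cdot \frac{1}{45} = \left(-4\right) 1 = -4$)
$D \left(-6 - 32\right) = - 4 \left(-6 - 32\right) = \left(-4\right) \left(-38\right) = 152$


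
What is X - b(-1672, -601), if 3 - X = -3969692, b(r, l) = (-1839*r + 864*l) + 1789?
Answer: 1412362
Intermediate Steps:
b(r, l) = 1789 - 1839*r + 864*l
X = 3969695 (X = 3 - 1*(-3969692) = 3 + 3969692 = 3969695)
X - b(-1672, -601) = 3969695 - (1789 - 1839*(-1672) + 864*(-601)) = 3969695 - (1789 + 3074808 - 519264) = 3969695 - 1*2557333 = 3969695 - 2557333 = 1412362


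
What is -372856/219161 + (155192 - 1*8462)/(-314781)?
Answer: -49841826022/22995906247 ≈ -2.1674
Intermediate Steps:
-372856/219161 + (155192 - 1*8462)/(-314781) = -372856*1/219161 + (155192 - 8462)*(-1/314781) = -372856/219161 + 146730*(-1/314781) = -372856/219161 - 48910/104927 = -49841826022/22995906247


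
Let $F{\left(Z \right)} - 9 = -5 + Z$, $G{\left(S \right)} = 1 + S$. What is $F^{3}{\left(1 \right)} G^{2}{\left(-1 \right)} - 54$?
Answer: $-54$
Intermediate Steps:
$F{\left(Z \right)} = 4 + Z$ ($F{\left(Z \right)} = 9 + \left(-5 + Z\right) = 4 + Z$)
$F^{3}{\left(1 \right)} G^{2}{\left(-1 \right)} - 54 = \left(4 + 1\right)^{3} \left(1 - 1\right)^{2} - 54 = 5^{3} \cdot 0^{2} - 54 = 125 \cdot 0 - 54 = 0 - 54 = -54$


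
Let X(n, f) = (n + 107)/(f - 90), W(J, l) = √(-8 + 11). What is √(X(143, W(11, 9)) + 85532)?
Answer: √(7697630 - 85532*√3)/√(90 - √3) ≈ 292.45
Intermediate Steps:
W(J, l) = √3
X(n, f) = (107 + n)/(-90 + f)
√(X(143, W(11, 9)) + 85532) = √((107 + 143)/(-90 + √3) + 85532) = √(250/(-90 + √3) + 85532) = √(85532 + 250/(-90 + √3))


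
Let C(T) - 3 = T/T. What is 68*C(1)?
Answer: 272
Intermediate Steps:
C(T) = 4 (C(T) = 3 + T/T = 3 + 1 = 4)
68*C(1) = 68*4 = 272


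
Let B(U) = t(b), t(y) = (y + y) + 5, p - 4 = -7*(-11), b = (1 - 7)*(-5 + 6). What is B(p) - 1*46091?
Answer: -46098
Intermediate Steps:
b = -6 (b = -6*1 = -6)
p = 81 (p = 4 - 7*(-11) = 4 + 77 = 81)
t(y) = 5 + 2*y (t(y) = 2*y + 5 = 5 + 2*y)
B(U) = -7 (B(U) = 5 + 2*(-6) = 5 - 12 = -7)
B(p) - 1*46091 = -7 - 1*46091 = -7 - 46091 = -46098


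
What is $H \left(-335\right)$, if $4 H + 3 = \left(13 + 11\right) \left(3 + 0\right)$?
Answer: $- \frac{23115}{4} \approx -5778.8$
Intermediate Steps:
$H = \frac{69}{4}$ ($H = - \frac{3}{4} + \frac{\left(13 + 11\right) \left(3 + 0\right)}{4} = - \frac{3}{4} + \frac{24 \cdot 3}{4} = - \frac{3}{4} + \frac{1}{4} \cdot 72 = - \frac{3}{4} + 18 = \frac{69}{4} \approx 17.25$)
$H \left(-335\right) = \frac{69}{4} \left(-335\right) = - \frac{23115}{4}$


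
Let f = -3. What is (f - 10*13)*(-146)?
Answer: 19418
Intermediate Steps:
(f - 10*13)*(-146) = (-3 - 10*13)*(-146) = (-3 - 130)*(-146) = -133*(-146) = 19418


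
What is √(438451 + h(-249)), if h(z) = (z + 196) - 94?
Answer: 4*√27394 ≈ 662.04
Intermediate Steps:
h(z) = 102 + z (h(z) = (196 + z) - 94 = 102 + z)
√(438451 + h(-249)) = √(438451 + (102 - 249)) = √(438451 - 147) = √438304 = 4*√27394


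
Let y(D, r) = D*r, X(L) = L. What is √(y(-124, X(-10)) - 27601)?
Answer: 3*I*√2929 ≈ 162.36*I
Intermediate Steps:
√(y(-124, X(-10)) - 27601) = √(-124*(-10) - 27601) = √(1240 - 27601) = √(-26361) = 3*I*√2929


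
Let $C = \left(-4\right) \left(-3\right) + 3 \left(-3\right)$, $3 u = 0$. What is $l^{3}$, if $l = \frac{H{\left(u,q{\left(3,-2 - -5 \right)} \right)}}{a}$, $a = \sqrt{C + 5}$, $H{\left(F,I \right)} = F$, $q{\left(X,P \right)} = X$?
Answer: $0$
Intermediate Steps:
$u = 0$ ($u = \frac{1}{3} \cdot 0 = 0$)
$C = 3$ ($C = 12 - 9 = 3$)
$a = 2 \sqrt{2}$ ($a = \sqrt{3 + 5} = \sqrt{8} = 2 \sqrt{2} \approx 2.8284$)
$l = 0$ ($l = \frac{0}{2 \sqrt{2}} = 0 \frac{\sqrt{2}}{4} = 0$)
$l^{3} = 0^{3} = 0$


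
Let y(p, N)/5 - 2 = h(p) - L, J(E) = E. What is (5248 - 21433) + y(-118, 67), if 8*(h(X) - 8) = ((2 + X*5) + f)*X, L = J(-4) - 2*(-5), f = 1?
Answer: 108505/4 ≈ 27126.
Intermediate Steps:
L = 6 (L = -4 - 2*(-5) = -4 + 10 = 6)
h(X) = 8 + X*(3 + 5*X)/8 (h(X) = 8 + (((2 + X*5) + 1)*X)/8 = 8 + (((2 + 5*X) + 1)*X)/8 = 8 + ((3 + 5*X)*X)/8 = 8 + (X*(3 + 5*X))/8 = 8 + X*(3 + 5*X)/8)
y(p, N) = 20 + 15*p/8 + 25*p²/8 (y(p, N) = 10 + 5*((8 + 3*p/8 + 5*p²/8) - 1*6) = 10 + 5*((8 + 3*p/8 + 5*p²/8) - 6) = 10 + 5*(2 + 3*p/8 + 5*p²/8) = 10 + (10 + 15*p/8 + 25*p²/8) = 20 + 15*p/8 + 25*p²/8)
(5248 - 21433) + y(-118, 67) = (5248 - 21433) + (20 + (15/8)*(-118) + (25/8)*(-118)²) = -16185 + (20 - 885/4 + (25/8)*13924) = -16185 + (20 - 885/4 + 87025/2) = -16185 + 173245/4 = 108505/4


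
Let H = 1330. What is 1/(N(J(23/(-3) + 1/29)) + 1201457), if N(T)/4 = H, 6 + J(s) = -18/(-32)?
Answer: 1/1206777 ≈ 8.2865e-7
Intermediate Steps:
J(s) = -87/16 (J(s) = -6 - 18/(-32) = -6 - 18*(-1/32) = -6 + 9/16 = -87/16)
N(T) = 5320 (N(T) = 4*1330 = 5320)
1/(N(J(23/(-3) + 1/29)) + 1201457) = 1/(5320 + 1201457) = 1/1206777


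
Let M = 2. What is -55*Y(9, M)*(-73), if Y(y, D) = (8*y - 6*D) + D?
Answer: 248930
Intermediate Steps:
Y(y, D) = -5*D + 8*y (Y(y, D) = (-6*D + 8*y) + D = -5*D + 8*y)
-55*Y(9, M)*(-73) = -55*(-5*2 + 8*9)*(-73) = -55*(-10 + 72)*(-73) = -55*62*(-73) = -3410*(-73) = 248930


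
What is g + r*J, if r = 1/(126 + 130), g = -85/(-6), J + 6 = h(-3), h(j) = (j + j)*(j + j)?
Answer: 5485/384 ≈ 14.284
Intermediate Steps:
h(j) = 4*j² (h(j) = (2*j)*(2*j) = 4*j²)
J = 30 (J = -6 + 4*(-3)² = -6 + 4*9 = -6 + 36 = 30)
g = 85/6 (g = -85*(-1)/6 = -17*(-⅚) = 85/6 ≈ 14.167)
r = 1/256 ≈ 0.0039063
g + r*J = 85/6 + (1/256)*30 = 85/6 + 15/128 = 5485/384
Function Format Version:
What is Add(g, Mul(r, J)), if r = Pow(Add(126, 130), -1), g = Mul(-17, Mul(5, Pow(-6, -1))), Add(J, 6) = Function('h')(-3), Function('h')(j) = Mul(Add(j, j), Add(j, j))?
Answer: Rational(5485, 384) ≈ 14.284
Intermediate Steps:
Function('h')(j) = Mul(4, Pow(j, 2)) (Function('h')(j) = Mul(Mul(2, j), Mul(2, j)) = Mul(4, Pow(j, 2)))
J = 30 (J = Add(-6, Mul(4, Pow(-3, 2))) = Add(-6, Mul(4, 9)) = Add(-6, 36) = 30)
g = Rational(85, 6) (g = Mul(-17, Mul(5, Rational(-1, 6))) = Mul(-17, Rational(-5, 6)) = Rational(85, 6) ≈ 14.167)
r = Rational(1, 256) (r = Pow(256, -1) = Rational(1, 256) ≈ 0.0039063)
Add(g, Mul(r, J)) = Add(Rational(85, 6), Mul(Rational(1, 256), 30)) = Add(Rational(85, 6), Rational(15, 128)) = Rational(5485, 384)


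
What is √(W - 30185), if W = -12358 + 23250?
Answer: I*√19293 ≈ 138.9*I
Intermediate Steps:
W = 10892
√(W - 30185) = √(10892 - 30185) = √(-19293) = I*√19293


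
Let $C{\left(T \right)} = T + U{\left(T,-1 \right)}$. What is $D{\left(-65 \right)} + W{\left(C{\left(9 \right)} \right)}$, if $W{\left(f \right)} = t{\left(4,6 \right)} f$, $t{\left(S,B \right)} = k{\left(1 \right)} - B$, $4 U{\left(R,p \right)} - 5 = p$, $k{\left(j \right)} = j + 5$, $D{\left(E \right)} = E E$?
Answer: $4225$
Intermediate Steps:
$D{\left(E \right)} = E^{2}$
$k{\left(j \right)} = 5 + j$
$U{\left(R,p \right)} = \frac{5}{4} + \frac{p}{4}$
$t{\left(S,B \right)} = 6 - B$ ($t{\left(S,B \right)} = \left(5 + 1\right) - B = 6 - B$)
$C{\left(T \right)} = 1 + T$ ($C{\left(T \right)} = T + \left(\frac{5}{4} + \frac{1}{4} \left(-1\right)\right) = T + \left(\frac{5}{4} - \frac{1}{4}\right) = T + 1 = 1 + T$)
$W{\left(f \right)} = 0$ ($W{\left(f \right)} = \left(6 - 6\right) f = 0 f = 0$)
$D{\left(-65 \right)} + W{\left(C{\left(9 \right)} \right)} = \left(-65\right)^{2} + 0 = 4225 + 0 = 4225$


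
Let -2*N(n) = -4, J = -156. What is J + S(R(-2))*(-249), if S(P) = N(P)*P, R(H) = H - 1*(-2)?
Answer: -156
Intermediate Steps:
R(H) = 2 + H (R(H) = H + 2 = 2 + H)
N(n) = 2 (N(n) = -1/2*(-4) = 2)
S(P) = 2*P
J + S(R(-2))*(-249) = -156 + (2*(2 - 2))*(-249) = -156 + (2*0)*(-249) = -156 + 0*(-249) = -156 + 0 = -156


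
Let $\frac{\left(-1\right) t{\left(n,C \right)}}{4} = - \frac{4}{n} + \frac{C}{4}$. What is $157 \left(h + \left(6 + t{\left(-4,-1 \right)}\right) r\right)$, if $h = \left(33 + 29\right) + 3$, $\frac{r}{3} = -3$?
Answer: $5966$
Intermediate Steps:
$r = -9$ ($r = 3 \left(-3\right) = -9$)
$t{\left(n,C \right)} = - C + \frac{16}{n}$ ($t{\left(n,C \right)} = - 4 \left(- \frac{4}{n} + \frac{C}{4}\right) = - C + \frac{16}{n}$)
$h = 65$ ($h = 62 + 3 = 65$)
$157 \left(h + \left(6 + t{\left(-4,-1 \right)}\right) r\right) = 157 \left(65 + \left(6 + \left(\left(-1\right) \left(-1\right) + \frac{16}{-4}\right)\right) \left(-9\right)\right) = 157 \left(65 + \left(6 + \left(1 + 16 \left(- \frac{1}{4}\right)\right)\right) \left(-9\right)\right) = 157 \left(65 + \left(6 + \left(1 - 4\right)\right) \left(-9\right)\right) = 157 \left(65 + \left(6 - 3\right) \left(-9\right)\right) = 157 \left(65 + 3 \left(-9\right)\right) = 157 \left(65 - 27\right) = 157 \cdot 38 = 5966$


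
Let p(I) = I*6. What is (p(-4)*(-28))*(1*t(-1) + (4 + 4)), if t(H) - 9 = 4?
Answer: 14112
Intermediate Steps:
t(H) = 13 (t(H) = 9 + 4 = 13)
p(I) = 6*I
(p(-4)*(-28))*(1*t(-1) + (4 + 4)) = ((6*(-4))*(-28))*(1*13 + (4 + 4)) = (-24*(-28))*(13 + 8) = 672*21 = 14112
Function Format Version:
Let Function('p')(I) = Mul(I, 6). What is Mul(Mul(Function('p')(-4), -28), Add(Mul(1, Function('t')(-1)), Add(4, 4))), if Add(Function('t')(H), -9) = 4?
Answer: 14112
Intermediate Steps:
Function('t')(H) = 13 (Function('t')(H) = Add(9, 4) = 13)
Function('p')(I) = Mul(6, I)
Mul(Mul(Function('p')(-4), -28), Add(Mul(1, Function('t')(-1)), Add(4, 4))) = Mul(Mul(Mul(6, -4), -28), Add(Mul(1, 13), Add(4, 4))) = Mul(Mul(-24, -28), Add(13, 8)) = Mul(672, 21) = 14112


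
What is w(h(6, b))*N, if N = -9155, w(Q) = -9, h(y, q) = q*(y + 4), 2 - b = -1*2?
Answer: 82395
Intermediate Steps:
b = 4 (b = 2 - (-1)*2 = 2 - 1*(-2) = 2 + 2 = 4)
h(y, q) = q*(4 + y)
w(h(6, b))*N = -9*(-9155) = 82395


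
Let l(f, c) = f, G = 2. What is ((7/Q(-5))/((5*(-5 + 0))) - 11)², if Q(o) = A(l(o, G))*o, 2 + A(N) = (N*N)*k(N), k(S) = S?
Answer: 30496335424/252015625 ≈ 121.01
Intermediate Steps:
A(N) = -2 + N³ (A(N) = -2 + (N*N)*N = -2 + N²*N = -2 + N³)
Q(o) = o*(-2 + o³) (Q(o) = (-2 + o³)*o = o*(-2 + o³))
((7/Q(-5))/((5*(-5 + 0))) - 11)² = ((7/((-5*(-2 + (-5)³))))/((5*(-5 + 0))) - 11)² = ((7/((-5*(-2 - 125))))/((5*(-5))) - 11)² = ((7/((-5*(-127))))/(-25) - 11)² = ((7/635)*(-1/25) - 11)² = (-7/15875 - 11)² = (-174632/15875)² = 30496335424/252015625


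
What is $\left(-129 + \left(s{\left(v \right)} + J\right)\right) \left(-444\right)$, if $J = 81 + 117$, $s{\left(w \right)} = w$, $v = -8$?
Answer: $-27084$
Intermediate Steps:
$J = 198$
$\left(-129 + \left(s{\left(v \right)} + J\right)\right) \left(-444\right) = \left(-129 + \left(-8 + 198\right)\right) \left(-444\right) = \left(-129 + 190\right) \left(-444\right) = 61 \left(-444\right) = -27084$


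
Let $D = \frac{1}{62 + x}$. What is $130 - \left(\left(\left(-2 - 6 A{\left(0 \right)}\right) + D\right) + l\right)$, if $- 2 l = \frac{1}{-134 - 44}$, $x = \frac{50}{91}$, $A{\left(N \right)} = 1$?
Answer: $\frac{34949811}{253294} \approx 137.98$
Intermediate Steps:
$x = \frac{50}{91}$ ($x = 50 \cdot \frac{1}{91} = \frac{50}{91} \approx 0.54945$)
$l = \frac{1}{356}$ ($l = - \frac{1}{2 \left(-134 - 44\right)} = - \frac{1}{2 \left(-178\right)} = \left(- \frac{1}{2}\right) \left(- \frac{1}{178}\right) = \frac{1}{356} \approx 0.002809$)
$D = \frac{91}{5692}$ ($D = \frac{1}{62 + \frac{50}{91}} = \frac{1}{\frac{5692}{91}} = \frac{91}{5692} \approx 0.015987$)
$130 - \left(\left(\left(-2 - 6 A{\left(0 \right)}\right) + D\right) + l\right) = 130 - \left(\left(\left(-2 - 6\right) + \frac{91}{5692}\right) + \frac{1}{356}\right) = 130 - \left(\left(-8 + \frac{91}{5692}\right) + \frac{1}{356}\right) = 130 - \left(- \frac{45445}{5692} + \frac{1}{356}\right) = 130 - - \frac{2021591}{253294} = 130 + \frac{2021591}{253294} = \frac{34949811}{253294}$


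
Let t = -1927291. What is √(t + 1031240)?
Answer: I*√896051 ≈ 946.6*I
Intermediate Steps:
√(t + 1031240) = √(-1927291 + 1031240) = √(-896051) = I*√896051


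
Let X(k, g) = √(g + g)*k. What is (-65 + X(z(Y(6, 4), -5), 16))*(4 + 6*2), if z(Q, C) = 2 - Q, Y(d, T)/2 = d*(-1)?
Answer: -1040 + 896*√2 ≈ 227.14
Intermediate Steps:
Y(d, T) = -2*d (Y(d, T) = 2*(d*(-1)) = 2*(-d) = -2*d)
X(k, g) = k*√2*√g (X(k, g) = √(2*g)*k = (√2*√g)*k = k*√2*√g)
(-65 + X(z(Y(6, 4), -5), 16))*(4 + 6*2) = (-65 + (2 - (-2)*6)*√2*√16)*(4 + 6*2) = (-65 + (2 - 1*(-12))*√2*4)*(4 + 12) = (-65 + (2 + 12)*√2*4)*16 = (-65 + 14*√2*4)*16 = (-65 + 56*√2)*16 = -1040 + 896*√2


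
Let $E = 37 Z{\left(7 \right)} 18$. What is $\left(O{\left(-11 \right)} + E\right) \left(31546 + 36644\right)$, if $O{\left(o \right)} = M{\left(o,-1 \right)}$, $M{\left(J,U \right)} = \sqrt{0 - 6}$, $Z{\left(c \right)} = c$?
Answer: $317901780 + 68190 i \sqrt{6} \approx 3.179 \cdot 10^{8} + 1.6703 \cdot 10^{5} i$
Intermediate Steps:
$M{\left(J,U \right)} = i \sqrt{6}$ ($M{\left(J,U \right)} = \sqrt{-6} = i \sqrt{6}$)
$O{\left(o \right)} = i \sqrt{6}$
$E = 4662$ ($E = 37 \cdot 7 \cdot 18 = 259 \cdot 18 = 4662$)
$\left(O{\left(-11 \right)} + E\right) \left(31546 + 36644\right) = \left(i \sqrt{6} + 4662\right) \left(31546 + 36644\right) = \left(4662 + i \sqrt{6}\right) 68190 = 317901780 + 68190 i \sqrt{6}$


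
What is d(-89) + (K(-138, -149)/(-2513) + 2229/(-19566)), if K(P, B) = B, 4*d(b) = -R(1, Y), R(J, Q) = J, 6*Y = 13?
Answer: -9985655/32779572 ≈ -0.30463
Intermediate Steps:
Y = 13/6 (Y = (⅙)*13 = 13/6 ≈ 2.1667)
d(b) = -¼ (d(b) = (-1*1)/4 = (¼)*(-1) = -¼)
d(-89) + (K(-138, -149)/(-2513) + 2229/(-19566)) = -¼ + (-149/(-2513) + 2229/(-19566)) = -¼ + (-149*(-1/2513) + 2229*(-1/19566)) = -¼ + (149/2513 - 743/6522) = -¼ - 895381/16389786 = -9985655/32779572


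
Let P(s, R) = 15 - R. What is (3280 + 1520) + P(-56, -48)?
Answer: 4863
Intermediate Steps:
(3280 + 1520) + P(-56, -48) = (3280 + 1520) + (15 - 1*(-48)) = 4800 + (15 + 48) = 4800 + 63 = 4863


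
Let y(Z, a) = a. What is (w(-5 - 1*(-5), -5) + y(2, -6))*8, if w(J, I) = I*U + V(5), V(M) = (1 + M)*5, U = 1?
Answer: 152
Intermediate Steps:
V(M) = 5 + 5*M
w(J, I) = 30 + I (w(J, I) = I*1 + (5 + 5*5) = I + (5 + 25) = I + 30 = 30 + I)
(w(-5 - 1*(-5), -5) + y(2, -6))*8 = ((30 - 5) - 6)*8 = (25 - 6)*8 = 19*8 = 152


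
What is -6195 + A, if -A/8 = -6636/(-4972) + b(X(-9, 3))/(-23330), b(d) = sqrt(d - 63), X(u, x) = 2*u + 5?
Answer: -7713657/1243 + 8*I*sqrt(19)/11665 ≈ -6205.7 + 0.0029894*I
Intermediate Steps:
X(u, x) = 5 + 2*u
b(d) = sqrt(-63 + d)
A = -13272/1243 + 8*I*sqrt(19)/11665 (A = -8*(-6636/(-4972) + sqrt(-63 + (5 + 2*(-9)))/(-23330)) = -8*(-6636*(-1/4972) + sqrt(-63 + (5 - 18))*(-1/23330)) = -8*(1659/1243 + sqrt(-63 - 13)*(-1/23330)) = -8*(1659/1243 + sqrt(-76)*(-1/23330)) = -8*(1659/1243 + (2*I*sqrt(19))*(-1/23330)) = -8*(1659/1243 - I*sqrt(19)/11665) = -13272/1243 + 8*I*sqrt(19)/11665 ≈ -10.677 + 0.0029894*I)
-6195 + A = -6195 + (-13272/1243 + 8*I*sqrt(19)/11665) = -7713657/1243 + 8*I*sqrt(19)/11665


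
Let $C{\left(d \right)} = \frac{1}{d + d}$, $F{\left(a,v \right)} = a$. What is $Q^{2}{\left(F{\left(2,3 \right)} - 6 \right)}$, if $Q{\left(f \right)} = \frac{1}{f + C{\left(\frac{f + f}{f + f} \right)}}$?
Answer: $\frac{4}{49} \approx 0.081633$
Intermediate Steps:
$C{\left(d \right)} = \frac{1}{2 d}$
$Q{\left(f \right)} = \frac{1}{\frac{1}{2} + f}$ ($Q{\left(f \right)} = \frac{1}{f + \frac{1}{2 \frac{f + f}{f + f}}} = \frac{1}{f + \frac{1}{2 \frac{2 f}{2 f}}} = \frac{1}{f + \frac{1}{2 \cdot 2 f \frac{1}{2 f}}} = \frac{1}{f + \frac{1}{2 \cdot 1}} = \frac{1}{f + \frac{1}{2} \cdot 1} = \frac{1}{f + \frac{1}{2}} = \frac{1}{\frac{1}{2} + f}$)
$Q^{2}{\left(F{\left(2,3 \right)} - 6 \right)} = \left(\frac{2}{1 + 2 \left(2 - 6\right)}\right)^{2} = \left(\frac{2}{1 + 2 \left(-4\right)}\right)^{2} = \left(\frac{2}{1 - 8}\right)^{2} = \left(\frac{2}{-7}\right)^{2} = \left(2 \left(- \frac{1}{7}\right)\right)^{2} = \left(- \frac{2}{7}\right)^{2} = \frac{4}{49}$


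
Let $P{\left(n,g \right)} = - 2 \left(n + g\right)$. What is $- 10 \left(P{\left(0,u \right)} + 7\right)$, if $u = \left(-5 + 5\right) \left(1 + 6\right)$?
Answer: $-70$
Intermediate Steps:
$u = 0$ ($u = 0 \cdot 7 = 0$)
$P{\left(n,g \right)} = - 2 g - 2 n$ ($P{\left(n,g \right)} = - 2 \left(g + n\right) = - 2 g - 2 n$)
$- 10 \left(P{\left(0,u \right)} + 7\right) = - 10 \left(\left(\left(-2\right) 0 - 0\right) + 7\right) = - 10 \left(\left(0 + 0\right) + 7\right) = - 10 \left(0 + 7\right) = \left(-10\right) 7 = -70$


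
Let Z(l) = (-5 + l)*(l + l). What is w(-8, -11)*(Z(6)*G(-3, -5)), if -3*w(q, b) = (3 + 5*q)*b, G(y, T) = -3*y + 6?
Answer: -24420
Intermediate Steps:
G(y, T) = 6 - 3*y
Z(l) = 2*l*(-5 + l) (Z(l) = (-5 + l)*(2*l) = 2*l*(-5 + l))
w(q, b) = -b*(3 + 5*q)/3 (w(q, b) = -(3 + 5*q)*b/3 = -b*(3 + 5*q)/3)
w(-8, -11)*(Z(6)*G(-3, -5)) = (-⅓*(-11)*(3 + 5*(-8)))*((2*6*(-5 + 6))*(6 - 3*(-3))) = (-⅓*(-11)*(3 - 40))*((2*6*1)*(6 + 9)) = (-⅓*(-11)*(-37))*(12*15) = -407/3*180 = -24420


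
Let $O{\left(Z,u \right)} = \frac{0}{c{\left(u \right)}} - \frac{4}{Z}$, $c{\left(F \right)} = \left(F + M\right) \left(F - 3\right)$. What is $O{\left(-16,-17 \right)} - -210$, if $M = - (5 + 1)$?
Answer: $\frac{841}{4} \approx 210.25$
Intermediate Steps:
$M = -6$ ($M = \left(-1\right) 6 = -6$)
$c{\left(F \right)} = \left(-6 + F\right) \left(-3 + F\right)$ ($c{\left(F \right)} = \left(F - 6\right) \left(F - 3\right) = \left(-6 + F\right) \left(-3 + F\right)$)
$O{\left(Z,u \right)} = - \frac{4}{Z}$ ($O{\left(Z,u \right)} = \frac{0}{18 + u^{2} - 9 u} - \frac{4}{Z} = 0 - \frac{4}{Z} = - \frac{4}{Z}$)
$O{\left(-16,-17 \right)} - -210 = - \frac{4}{-16} - -210 = \left(-4\right) \left(- \frac{1}{16}\right) + 210 = \frac{1}{4} + 210 = \frac{841}{4}$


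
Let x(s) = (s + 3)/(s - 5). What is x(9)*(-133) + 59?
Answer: -340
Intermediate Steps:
x(s) = (3 + s)/(-5 + s)
x(9)*(-133) + 59 = ((3 + 9)/(-5 + 9))*(-133) + 59 = (12/4)*(-133) + 59 = ((¼)*12)*(-133) + 59 = 3*(-133) + 59 = -399 + 59 = -340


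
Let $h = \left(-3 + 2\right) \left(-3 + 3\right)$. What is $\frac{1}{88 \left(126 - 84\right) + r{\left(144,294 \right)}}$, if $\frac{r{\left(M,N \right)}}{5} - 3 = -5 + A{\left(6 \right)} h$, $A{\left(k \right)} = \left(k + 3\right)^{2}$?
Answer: $\frac{1}{3686} \approx 0.0002713$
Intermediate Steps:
$A{\left(k \right)} = \left(3 + k\right)^{2}$
$h = 0$ ($h = \left(-1\right) 0 = 0$)
$r{\left(M,N \right)} = -10$ ($r{\left(M,N \right)} = 15 + 5 \left(-5 + \left(3 + 6\right)^{2} \cdot 0\right) = 15 + 5 \left(-5 + 9^{2} \cdot 0\right) = 15 + 5 \left(-5 + 81 \cdot 0\right) = 15 + 5 \left(-5 + 0\right) = 15 + 5 \left(-5\right) = 15 - 25 = -10$)
$\frac{1}{88 \left(126 - 84\right) + r{\left(144,294 \right)}} = \frac{1}{88 \left(126 - 84\right) - 10} = \frac{1}{88 \cdot 42 - 10} = \frac{1}{3696 - 10} = \frac{1}{3686}$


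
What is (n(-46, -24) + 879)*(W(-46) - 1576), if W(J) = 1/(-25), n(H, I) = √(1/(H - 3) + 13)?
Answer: -34633479/25 - 78802*√159/175 ≈ -1.3910e+6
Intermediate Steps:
n(H, I) = √(13 + 1/(-3 + H)) (n(H, I) = √(1/(-3 + H) + 13) = √(13 + 1/(-3 + H)))
W(J) = -1/25
(n(-46, -24) + 879)*(W(-46) - 1576) = (√((-38 + 13*(-46))/(-3 - 46)) + 879)*(-1/25 - 1576) = (√((-38 - 598)/(-49)) + 879)*(-39401/25) = (√(-1/49*(-636)) + 879)*(-39401/25) = (√(636/49) + 879)*(-39401/25) = (2*√159/7 + 879)*(-39401/25) = (879 + 2*√159/7)*(-39401/25) = -34633479/25 - 78802*√159/175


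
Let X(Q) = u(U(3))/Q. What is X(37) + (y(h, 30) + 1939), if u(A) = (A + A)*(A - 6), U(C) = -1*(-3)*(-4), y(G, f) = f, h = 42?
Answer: 73285/37 ≈ 1980.7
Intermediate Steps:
U(C) = -12 (U(C) = 3*(-4) = -12)
u(A) = 2*A*(-6 + A) (u(A) = (2*A)*(-6 + A) = 2*A*(-6 + A))
X(Q) = 432/Q (X(Q) = (2*(-12)*(-6 - 12))/Q = (2*(-12)*(-18))/Q = 432/Q)
X(37) + (y(h, 30) + 1939) = 432/37 + (30 + 1939) = 432*(1/37) + 1969 = 432/37 + 1969 = 73285/37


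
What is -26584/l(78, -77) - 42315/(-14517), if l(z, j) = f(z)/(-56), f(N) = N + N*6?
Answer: 171703333/62907 ≈ 2729.5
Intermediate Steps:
f(N) = 7*N (f(N) = N + 6*N = 7*N)
l(z, j) = -z/8 (l(z, j) = (7*z)/(-56) = (7*z)*(-1/56) = -z/8)
-26584/l(78, -77) - 42315/(-14517) = -26584/((-⅛*78)) - 42315/(-14517) = -26584/(-39/4) - 42315*(-1/14517) = -26584*(-4/39) + 14105/4839 = 106336/39 + 14105/4839 = 171703333/62907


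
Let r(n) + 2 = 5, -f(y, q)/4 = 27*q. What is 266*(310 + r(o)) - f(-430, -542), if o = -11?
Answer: 24722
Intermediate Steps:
f(y, q) = -108*q
r(n) = 3 (r(n) = -2 + 5 = 3)
266*(310 + r(o)) - f(-430, -542) = 266*(310 + 3) - (-108)*(-542) = 266*313 - 1*58536 = 83258 - 58536 = 24722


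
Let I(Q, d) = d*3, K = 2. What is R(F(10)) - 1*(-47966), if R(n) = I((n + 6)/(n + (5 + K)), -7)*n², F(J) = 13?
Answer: 44417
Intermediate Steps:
I(Q, d) = 3*d
R(n) = -21*n² (R(n) = (3*(-7))*n² = -21*n²)
R(F(10)) - 1*(-47966) = -21*13² - 1*(-47966) = -21*169 + 47966 = -3549 + 47966 = 44417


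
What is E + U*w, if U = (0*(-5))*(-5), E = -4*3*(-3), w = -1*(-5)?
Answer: 36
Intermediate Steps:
w = 5
E = 36 (E = -12*(-3) = 36)
U = 0 (U = 0*(-5) = 0)
E + U*w = 36 + 0*5 = 36 + 0 = 36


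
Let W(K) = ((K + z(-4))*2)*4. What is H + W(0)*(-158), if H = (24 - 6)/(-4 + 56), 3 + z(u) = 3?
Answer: 9/26 ≈ 0.34615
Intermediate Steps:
z(u) = 0 (z(u) = -3 + 3 = 0)
H = 9/26 (H = 18/52 = 18*(1/52) = 9/26 ≈ 0.34615)
W(K) = 8*K (W(K) = ((K + 0)*2)*4 = (K*2)*4 = (2*K)*4 = 8*K)
H + W(0)*(-158) = 9/26 + (8*0)*(-158) = 9/26 + 0*(-158) = 9/26 + 0 = 9/26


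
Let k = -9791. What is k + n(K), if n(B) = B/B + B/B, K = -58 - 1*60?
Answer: -9789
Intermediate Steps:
K = -118 (K = -58 - 60 = -118)
n(B) = 2 (n(B) = 1 + 1 = 2)
k + n(K) = -9791 + 2 = -9789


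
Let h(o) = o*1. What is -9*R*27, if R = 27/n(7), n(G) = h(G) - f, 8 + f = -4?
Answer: -6561/19 ≈ -345.32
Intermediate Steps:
h(o) = o
f = -12 (f = -8 - 4 = -12)
n(G) = 12 + G (n(G) = G - 1*(-12) = G + 12 = 12 + G)
R = 27/19 (R = 27/(12 + 7) = 27/19 ≈ 1.4211)
-9*R*27 = -9*27/19*27 = -243/19*27 = -6561/19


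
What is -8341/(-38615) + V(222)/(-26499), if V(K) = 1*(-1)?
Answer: 221066774/1023258885 ≈ 0.21604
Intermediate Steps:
V(K) = -1
-8341/(-38615) + V(222)/(-26499) = -8341/(-38615) - 1/(-26499) = -8341*(-1/38615) - 1*(-1/26499) = 8341/38615 + 1/26499 = 221066774/1023258885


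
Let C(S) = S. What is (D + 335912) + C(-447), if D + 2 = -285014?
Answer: 50449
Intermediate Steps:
D = -285016 (D = -2 - 285014 = -285016)
(D + 335912) + C(-447) = (-285016 + 335912) - 447 = 50896 - 447 = 50449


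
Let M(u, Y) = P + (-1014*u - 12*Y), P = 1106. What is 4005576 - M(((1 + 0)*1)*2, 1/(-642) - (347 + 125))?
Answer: 428089236/107 ≈ 4.0008e+6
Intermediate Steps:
M(u, Y) = 1106 - 1014*u - 12*Y (M(u, Y) = 1106 + (-1014*u - 12*Y) = 1106 - 1014*u - 12*Y)
4005576 - M(((1 + 0)*1)*2, 1/(-642) - (347 + 125)) = 4005576 - (1106 - 1014*(1 + 0)*1*2 - 12*(1/(-642) - (347 + 125))) = 4005576 - (1106 - 1014*1*1*2 - 12*(-1/642 - 1*472)) = 4005576 - (1106 - 1014*2 - 12*(-1/642 - 472)) = 4005576 - (1106 - 1014*2 - 12*(-303025/642)) = 4005576 - (1106 - 2028 + 606050/107) = 4005576 - 1*507396/107 = 4005576 - 507396/107 = 428089236/107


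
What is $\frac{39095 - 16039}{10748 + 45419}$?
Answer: $\frac{23056}{56167} \approx 0.41049$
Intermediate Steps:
$\frac{39095 - 16039}{10748 + 45419} = \frac{23056}{56167}$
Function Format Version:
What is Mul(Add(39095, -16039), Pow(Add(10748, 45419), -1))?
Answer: Rational(23056, 56167) ≈ 0.41049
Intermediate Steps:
Mul(Add(39095, -16039), Pow(Add(10748, 45419), -1)) = Mul(23056, Pow(56167, -1)) = Mul(23056, Rational(1, 56167)) = Rational(23056, 56167)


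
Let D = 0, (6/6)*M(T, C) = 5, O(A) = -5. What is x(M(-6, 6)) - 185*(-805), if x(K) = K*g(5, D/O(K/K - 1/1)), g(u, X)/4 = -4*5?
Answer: 148525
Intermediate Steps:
M(T, C) = 5
g(u, X) = -80 (g(u, X) = 4*(-4*5) = 4*(-20) = -80)
x(K) = -80*K (x(K) = K*(-80) = -80*K)
x(M(-6, 6)) - 185*(-805) = -80*5 - 185*(-805) = -400 + 148925 = 148525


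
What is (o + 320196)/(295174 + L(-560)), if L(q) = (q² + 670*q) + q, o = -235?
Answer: 319961/233014 ≈ 1.3731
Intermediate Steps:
L(q) = q² + 671*q
(o + 320196)/(295174 + L(-560)) = (-235 + 320196)/(295174 - 560*(671 - 560)) = 319961/(295174 - 560*111) = 319961/(295174 - 62160) = 319961/233014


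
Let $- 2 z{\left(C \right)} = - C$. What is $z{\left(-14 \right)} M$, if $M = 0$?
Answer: $0$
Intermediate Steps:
$z{\left(C \right)} = \frac{C}{2}$ ($z{\left(C \right)} = - \frac{\left(-1\right) C}{2} = \frac{C}{2}$)
$z{\left(-14 \right)} M = \frac{1}{2} \left(-14\right) 0 = \left(-7\right) 0 = 0$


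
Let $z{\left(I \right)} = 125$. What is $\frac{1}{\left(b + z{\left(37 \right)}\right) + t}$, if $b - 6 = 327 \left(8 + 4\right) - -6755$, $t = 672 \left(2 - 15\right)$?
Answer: $\frac{1}{2074} \approx 0.00048216$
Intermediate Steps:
$t = -8736$ ($t = 672 \left(-13\right) = -8736$)
$b = 10685$ ($b = 6 + \left(327 \left(8 + 4\right) - -6755\right) = 6 + \left(327 \cdot 12 + 6755\right) = 6 + \left(3924 + 6755\right) = 6 + 10679 = 10685$)
$\frac{1}{\left(b + z{\left(37 \right)}\right) + t} = \frac{1}{\left(10685 + 125\right) - 8736} = \frac{1}{10810 - 8736} = \frac{1}{2074}$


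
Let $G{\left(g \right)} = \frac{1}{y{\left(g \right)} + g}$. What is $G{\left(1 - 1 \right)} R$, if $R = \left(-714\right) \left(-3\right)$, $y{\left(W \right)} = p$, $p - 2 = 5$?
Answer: $306$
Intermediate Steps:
$p = 7$ ($p = 2 + 5 = 7$)
$y{\left(W \right)} = 7$
$R = 2142$
$G{\left(g \right)} = \frac{1}{7 + g}$
$G{\left(1 - 1 \right)} R = \frac{1}{7 + \left(1 - 1\right)} 2142 = \frac{1}{7 + 0} \cdot 2142 = \frac{1}{7} \cdot 2142 = 306$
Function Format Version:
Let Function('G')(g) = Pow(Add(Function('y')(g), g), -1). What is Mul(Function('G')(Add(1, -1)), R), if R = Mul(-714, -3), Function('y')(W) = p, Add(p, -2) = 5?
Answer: 306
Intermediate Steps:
p = 7 (p = Add(2, 5) = 7)
Function('y')(W) = 7
R = 2142
Function('G')(g) = Pow(Add(7, g), -1)
Mul(Function('G')(Add(1, -1)), R) = Mul(Pow(Add(7, Add(1, -1)), -1), 2142) = Mul(Pow(Add(7, 0), -1), 2142) = Mul(Pow(7, -1), 2142) = Mul(Rational(1, 7), 2142) = 306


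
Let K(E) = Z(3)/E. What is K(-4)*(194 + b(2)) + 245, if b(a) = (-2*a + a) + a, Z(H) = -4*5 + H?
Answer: 2139/2 ≈ 1069.5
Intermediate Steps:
Z(H) = -20 + H
b(a) = 0 (b(a) = -a + a = 0)
K(E) = -17/E (K(E) = (-20 + 3)/E = -17/E)
K(-4)*(194 + b(2)) + 245 = (-17/(-4))*(194 + 0) + 245 = -17*(-1/4)*194 + 245 = (17/4)*194 + 245 = 1649/2 + 245 = 2139/2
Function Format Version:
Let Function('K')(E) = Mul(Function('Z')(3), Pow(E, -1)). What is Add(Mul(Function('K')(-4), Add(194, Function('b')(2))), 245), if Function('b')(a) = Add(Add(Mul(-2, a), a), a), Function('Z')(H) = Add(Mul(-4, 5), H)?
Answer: Rational(2139, 2) ≈ 1069.5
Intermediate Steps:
Function('Z')(H) = Add(-20, H)
Function('b')(a) = 0 (Function('b')(a) = Add(Mul(-1, a), a) = 0)
Function('K')(E) = Mul(-17, Pow(E, -1)) (Function('K')(E) = Mul(Add(-20, 3), Pow(E, -1)) = Mul(-17, Pow(E, -1)))
Add(Mul(Function('K')(-4), Add(194, Function('b')(2))), 245) = Add(Mul(Mul(-17, Pow(-4, -1)), Add(194, 0)), 245) = Add(Mul(Mul(-17, Rational(-1, 4)), 194), 245) = Add(Mul(Rational(17, 4), 194), 245) = Add(Rational(1649, 2), 245) = Rational(2139, 2)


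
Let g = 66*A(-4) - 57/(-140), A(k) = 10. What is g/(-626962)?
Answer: -92457/87774680 ≈ -0.0010533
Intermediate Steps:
g = 92457/140 (g = 66*10 - 57/(-140) = 660 - 57*(-1/140) = 660 + 57/140 = 92457/140 ≈ 660.41)
g/(-626962) = (92457/140)/(-626962) = (92457/140)*(-1/626962) = -92457/87774680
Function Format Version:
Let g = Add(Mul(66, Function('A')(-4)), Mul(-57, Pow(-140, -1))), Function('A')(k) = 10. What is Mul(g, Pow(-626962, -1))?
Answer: Rational(-92457, 87774680) ≈ -0.0010533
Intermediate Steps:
g = Rational(92457, 140) (g = Add(Mul(66, 10), Mul(-57, Pow(-140, -1))) = Add(660, Mul(-57, Rational(-1, 140))) = Add(660, Rational(57, 140)) = Rational(92457, 140) ≈ 660.41)
Mul(g, Pow(-626962, -1)) = Mul(Rational(92457, 140), Pow(-626962, -1)) = Mul(Rational(92457, 140), Rational(-1, 626962)) = Rational(-92457, 87774680)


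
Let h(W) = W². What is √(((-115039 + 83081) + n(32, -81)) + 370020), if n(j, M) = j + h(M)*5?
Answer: 9*√4579 ≈ 609.01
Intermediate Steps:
n(j, M) = j + 5*M² (n(j, M) = j + M²*5 = j + 5*M²)
√(((-115039 + 83081) + n(32, -81)) + 370020) = √(((-115039 + 83081) + (32 + 5*(-81)²)) + 370020) = √((-31958 + (32 + 5*6561)) + 370020) = √((-31958 + (32 + 32805)) + 370020) = √((-31958 + 32837) + 370020) = √(879 + 370020) = √370899 = 9*√4579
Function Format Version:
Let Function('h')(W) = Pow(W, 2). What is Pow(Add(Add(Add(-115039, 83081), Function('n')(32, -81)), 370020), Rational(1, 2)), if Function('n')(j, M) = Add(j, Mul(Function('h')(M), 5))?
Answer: Mul(9, Pow(4579, Rational(1, 2))) ≈ 609.01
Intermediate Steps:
Function('n')(j, M) = Add(j, Mul(5, Pow(M, 2))) (Function('n')(j, M) = Add(j, Mul(Pow(M, 2), 5)) = Add(j, Mul(5, Pow(M, 2))))
Pow(Add(Add(Add(-115039, 83081), Function('n')(32, -81)), 370020), Rational(1, 2)) = Pow(Add(Add(Add(-115039, 83081), Add(32, Mul(5, Pow(-81, 2)))), 370020), Rational(1, 2)) = Pow(Add(Add(-31958, Add(32, Mul(5, 6561))), 370020), Rational(1, 2)) = Pow(Add(Add(-31958, Add(32, 32805)), 370020), Rational(1, 2)) = Pow(Add(Add(-31958, 32837), 370020), Rational(1, 2)) = Pow(Add(879, 370020), Rational(1, 2)) = Pow(370899, Rational(1, 2)) = Mul(9, Pow(4579, Rational(1, 2)))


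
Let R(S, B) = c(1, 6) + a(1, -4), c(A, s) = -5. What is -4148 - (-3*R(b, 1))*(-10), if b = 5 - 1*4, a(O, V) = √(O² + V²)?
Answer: -3998 - 30*√17 ≈ -4121.7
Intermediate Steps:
b = 1 (b = 5 - 4 = 1)
R(S, B) = -5 + √17 (R(S, B) = -5 + √(1² + (-4)²) = -5 + √(1 + 16) = -5 + √17)
-4148 - (-3*R(b, 1))*(-10) = -4148 - (-3*(-5 + √17))*(-10) = -4148 - (15 - 3*√17)*(-10) = -4148 - (-150 + 30*√17) = -4148 + (150 - 30*√17) = -3998 - 30*√17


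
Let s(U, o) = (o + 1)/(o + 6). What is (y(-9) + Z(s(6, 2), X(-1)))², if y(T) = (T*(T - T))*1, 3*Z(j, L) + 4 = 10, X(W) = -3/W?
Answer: 4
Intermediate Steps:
s(U, o) = (1 + o)/(6 + o)
Z(j, L) = 2 (Z(j, L) = -4/3 + (⅓)*10 = -4/3 + 10/3 = 2)
y(T) = 0 (y(T) = (T*0)*1 = 0*1 = 0)
(y(-9) + Z(s(6, 2), X(-1)))² = (0 + 2)² = 2² = 4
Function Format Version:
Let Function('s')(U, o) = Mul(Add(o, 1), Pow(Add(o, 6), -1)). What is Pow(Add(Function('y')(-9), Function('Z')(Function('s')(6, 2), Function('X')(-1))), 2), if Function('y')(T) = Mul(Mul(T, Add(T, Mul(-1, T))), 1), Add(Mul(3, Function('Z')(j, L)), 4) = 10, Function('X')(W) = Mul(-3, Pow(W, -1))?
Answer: 4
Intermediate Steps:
Function('s')(U, o) = Mul(Pow(Add(6, o), -1), Add(1, o)) (Function('s')(U, o) = Mul(Add(1, o), Pow(Add(6, o), -1)) = Mul(Pow(Add(6, o), -1), Add(1, o)))
Function('Z')(j, L) = 2 (Function('Z')(j, L) = Add(Rational(-4, 3), Mul(Rational(1, 3), 10)) = Add(Rational(-4, 3), Rational(10, 3)) = 2)
Function('y')(T) = 0 (Function('y')(T) = Mul(Mul(T, 0), 1) = Mul(0, 1) = 0)
Pow(Add(Function('y')(-9), Function('Z')(Function('s')(6, 2), Function('X')(-1))), 2) = Pow(Add(0, 2), 2) = Pow(2, 2) = 4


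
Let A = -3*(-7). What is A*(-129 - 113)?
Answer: -5082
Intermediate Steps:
A = 21
A*(-129 - 113) = 21*(-129 - 113) = 21*(-242) = -5082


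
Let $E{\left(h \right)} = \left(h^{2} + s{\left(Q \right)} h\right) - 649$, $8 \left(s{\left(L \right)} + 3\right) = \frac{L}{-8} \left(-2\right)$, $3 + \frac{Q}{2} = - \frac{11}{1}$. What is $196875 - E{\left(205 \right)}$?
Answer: $\frac{1250347}{8} \approx 1.5629 \cdot 10^{5}$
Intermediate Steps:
$Q = -28$ ($Q = -6 + 2 \left(- \frac{11}{1}\right) = -6 + 2 \left(\left(-11\right) 1\right) = -6 + 2 \left(-11\right) = -6 - 22 = -28$)
$s{\left(L \right)} = -3 + \frac{L}{32}$ ($s{\left(L \right)} = -3 + \frac{\frac{L}{-8} \left(-2\right)}{8} = -3 + \frac{L \left(- \frac{1}{8}\right) \left(-2\right)}{8} = -3 + \frac{- \frac{L}{8} \left(-2\right)}{8} = -3 + \frac{\frac{1}{4} L}{8} = -3 + \frac{L}{32}$)
$E{\left(h \right)} = -649 + h^{2} - \frac{31 h}{8}$ ($E{\left(h \right)} = \left(h^{2} + \left(-3 + \frac{1}{32} \left(-28\right)\right) h\right) - 649 = \left(h^{2} + \left(-3 - \frac{7}{8}\right) h\right) - 649 = \left(h^{2} - \frac{31 h}{8}\right) - 649 = -649 + h^{2} - \frac{31 h}{8}$)
$196875 - E{\left(205 \right)} = 196875 - \left(-649 + 205^{2} - \frac{6355}{8}\right) = 196875 - \left(-649 + 42025 - \frac{6355}{8}\right) = 196875 - \frac{324653}{8} = \frac{1250347}{8}$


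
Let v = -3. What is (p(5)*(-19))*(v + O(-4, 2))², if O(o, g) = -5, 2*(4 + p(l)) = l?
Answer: 1824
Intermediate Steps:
p(l) = -4 + l/2
(p(5)*(-19))*(v + O(-4, 2))² = ((-4 + (½)*5)*(-19))*(-3 - 5)² = ((-4 + 5/2)*(-19))*(-8)² = -3/2*(-19)*64 = (57/2)*64 = 1824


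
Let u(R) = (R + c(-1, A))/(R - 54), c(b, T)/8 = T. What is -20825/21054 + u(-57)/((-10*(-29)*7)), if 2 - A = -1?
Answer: -13482191/13632465 ≈ -0.98898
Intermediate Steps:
A = 3 (A = 2 - 1*(-1) = 2 + 1 = 3)
c(b, T) = 8*T
u(R) = (24 + R)/(-54 + R) (u(R) = (R + 8*3)/(R - 54) = (R + 24)/(-54 + R) = (24 + R)/(-54 + R))
-20825/21054 + u(-57)/((-10*(-29)*7)) = -20825/21054 + ((24 - 57)/(-54 - 57))/((-10*(-29)*7)) = -20825*1/21054 + (-33/(-111))/((290*7)) = -20825/21054 - 1/111*(-33)/2030 = -20825/21054 + (11/37)*(1/2030) = -20825/21054 + 11/75110 = -13482191/13632465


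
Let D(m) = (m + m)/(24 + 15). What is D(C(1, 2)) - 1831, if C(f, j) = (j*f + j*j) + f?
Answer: -71395/39 ≈ -1830.6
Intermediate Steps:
C(f, j) = f + j² + f*j (C(f, j) = (f*j + j²) + f = (j² + f*j) + f = f + j² + f*j)
D(m) = 2*m/39 (D(m) = (2*m)/39 = (2*m)*(1/39) = 2*m/39)
D(C(1, 2)) - 1831 = 2*(1 + 2² + 1*2)/39 - 1831 = 2*(1 + 4 + 2)/39 - 1831 = (2/39)*7 - 1831 = 14/39 - 1831 = -71395/39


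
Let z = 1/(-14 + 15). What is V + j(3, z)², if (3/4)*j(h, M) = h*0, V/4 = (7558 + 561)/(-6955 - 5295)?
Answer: -16238/6125 ≈ -2.6511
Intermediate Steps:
z = 1 (z = 1/1 = 1)
V = -16238/6125 (V = 4*((7558 + 561)/(-6955 - 5295)) = 4*(8119/(-12250)) = 4*(8119*(-1/12250)) = 4*(-8119/12250) = -16238/6125 ≈ -2.6511)
j(h, M) = 0 (j(h, M) = 4*(h*0)/3 = (4/3)*0 = 0)
V + j(3, z)² = -16238/6125 + 0² = -16238/6125 + 0 = -16238/6125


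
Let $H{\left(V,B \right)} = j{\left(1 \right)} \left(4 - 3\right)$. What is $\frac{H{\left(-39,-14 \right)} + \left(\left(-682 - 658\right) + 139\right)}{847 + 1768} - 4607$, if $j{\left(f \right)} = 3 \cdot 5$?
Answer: $- \frac{12048491}{2615} \approx -4607.5$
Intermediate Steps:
$j{\left(f \right)} = 15$
$H{\left(V,B \right)} = 15$ ($H{\left(V,B \right)} = 15 \left(4 - 3\right) = 15 \cdot 1 = 15$)
$\frac{H{\left(-39,-14 \right)} + \left(\left(-682 - 658\right) + 139\right)}{847 + 1768} - 4607 = \frac{15 + \left(\left(-682 - 658\right) + 139\right)}{847 + 1768} - 4607 = \frac{15 + \left(-1340 + 139\right)}{2615} - 4607 = \left(15 - 1201\right) \frac{1}{2615} - 4607 = \left(-1186\right) \frac{1}{2615} - 4607 = - \frac{1186}{2615} - 4607 = - \frac{12048491}{2615}$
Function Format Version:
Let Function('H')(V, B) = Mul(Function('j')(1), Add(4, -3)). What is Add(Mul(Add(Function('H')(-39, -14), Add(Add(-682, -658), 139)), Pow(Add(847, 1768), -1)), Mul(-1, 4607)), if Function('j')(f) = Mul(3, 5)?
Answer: Rational(-12048491, 2615) ≈ -4607.5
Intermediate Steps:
Function('j')(f) = 15
Function('H')(V, B) = 15 (Function('H')(V, B) = Mul(15, Add(4, -3)) = Mul(15, 1) = 15)
Add(Mul(Add(Function('H')(-39, -14), Add(Add(-682, -658), 139)), Pow(Add(847, 1768), -1)), Mul(-1, 4607)) = Add(Mul(Add(15, Add(Add(-682, -658), 139)), Pow(Add(847, 1768), -1)), Mul(-1, 4607)) = Add(Mul(Add(15, Add(-1340, 139)), Pow(2615, -1)), -4607) = Add(Mul(Add(15, -1201), Rational(1, 2615)), -4607) = Add(Mul(-1186, Rational(1, 2615)), -4607) = Add(Rational(-1186, 2615), -4607) = Rational(-12048491, 2615)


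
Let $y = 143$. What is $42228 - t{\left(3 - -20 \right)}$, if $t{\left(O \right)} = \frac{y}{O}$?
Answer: $\frac{971101}{23} \approx 42222.0$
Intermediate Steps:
$t{\left(O \right)} = \frac{143}{O}$
$42228 - t{\left(3 - -20 \right)} = 42228 - \frac{143}{3 - -20} = 42228 - \frac{143}{3 + 20} = 42228 - \frac{143}{23} = \frac{971101}{23}$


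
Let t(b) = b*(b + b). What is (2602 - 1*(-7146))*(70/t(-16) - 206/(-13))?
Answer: 129626467/832 ≈ 1.5580e+5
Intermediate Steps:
t(b) = 2*b² (t(b) = b*(2*b) = 2*b²)
(2602 - 1*(-7146))*(70/t(-16) - 206/(-13)) = (2602 - 1*(-7146))*(70/((2*(-16)²)) - 206/(-13)) = (2602 + 7146)*(70/((2*256)) - 206*(-1/13)) = 9748*(70/512 + 206/13) = 9748*(70*(1/512) + 206/13) = 9748*(35/256 + 206/13) = 9748*(53191/3328) = 129626467/832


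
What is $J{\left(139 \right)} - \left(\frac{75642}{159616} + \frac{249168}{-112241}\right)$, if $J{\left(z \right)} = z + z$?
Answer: $\frac{2505889397267}{8957729728} \approx 279.75$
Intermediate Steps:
$J{\left(z \right)} = 2 z$
$J{\left(139 \right)} - \left(\frac{75642}{159616} + \frac{249168}{-112241}\right) = 2 \cdot 139 - \left(\frac{75642}{159616} + \frac{249168}{-112241}\right) = 278 - \left(75642 \cdot \frac{1}{159616} + 249168 \left(- \frac{1}{112241}\right)\right) = 278 - \left(\frac{37821}{79808} - \frac{249168}{112241}\right) = 278 - - \frac{15640532883}{8957729728} = 278 + \frac{15640532883}{8957729728} = \frac{2505889397267}{8957729728}$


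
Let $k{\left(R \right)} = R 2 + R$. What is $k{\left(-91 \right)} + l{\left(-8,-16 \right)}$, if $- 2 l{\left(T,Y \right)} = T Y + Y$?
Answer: $-329$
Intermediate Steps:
$k{\left(R \right)} = 3 R$ ($k{\left(R \right)} = 2 R + R = 3 R$)
$l{\left(T,Y \right)} = - \frac{Y}{2} - \frac{T Y}{2}$ ($l{\left(T,Y \right)} = - \frac{T Y + Y}{2} = - \frac{Y + T Y}{2} = - \frac{Y}{2} - \frac{T Y}{2}$)
$k{\left(-91 \right)} + l{\left(-8,-16 \right)} = 3 \left(-91\right) - - 8 \left(1 - 8\right) = -273 - \left(-8\right) \left(-7\right) = -273 - 56 = -329$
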